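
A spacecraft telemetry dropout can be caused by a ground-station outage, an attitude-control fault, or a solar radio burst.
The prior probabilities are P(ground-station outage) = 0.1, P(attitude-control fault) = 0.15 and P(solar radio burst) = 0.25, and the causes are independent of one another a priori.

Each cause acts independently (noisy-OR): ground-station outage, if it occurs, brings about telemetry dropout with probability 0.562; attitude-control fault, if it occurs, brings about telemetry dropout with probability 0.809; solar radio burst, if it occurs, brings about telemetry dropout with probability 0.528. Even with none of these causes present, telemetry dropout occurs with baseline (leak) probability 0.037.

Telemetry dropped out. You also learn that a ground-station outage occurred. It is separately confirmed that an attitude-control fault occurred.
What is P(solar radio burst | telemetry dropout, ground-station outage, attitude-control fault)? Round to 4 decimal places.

P(solar radio burst | telemetry dropout, ground-station outage, attitude-control fault) ≈ 0.2586

Under noisy-OR, P(telemetry dropout | causes) = 1 − (1−0.037)·∏(1−qᵢ) over the active causes.
Numerator (weight on configurations with solar radio burst): 0.961974·0.25 = 0.240493
Normalizer over all consistent configurations: 0.919437·0.75 + 0.961974·0.25 = 0.930071
P(solar radio burst | telemetry dropout, ground-station outage, attitude-control fault) = 0.240493/0.930071 ≈ 0.2586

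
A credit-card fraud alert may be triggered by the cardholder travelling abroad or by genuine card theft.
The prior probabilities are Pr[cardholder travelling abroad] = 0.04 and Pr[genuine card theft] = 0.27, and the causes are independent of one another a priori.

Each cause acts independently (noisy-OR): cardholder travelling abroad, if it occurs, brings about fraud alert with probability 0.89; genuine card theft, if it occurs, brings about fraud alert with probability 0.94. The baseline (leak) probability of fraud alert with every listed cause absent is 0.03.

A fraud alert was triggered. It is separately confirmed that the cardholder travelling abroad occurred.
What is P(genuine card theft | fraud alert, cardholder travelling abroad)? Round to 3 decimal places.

P(genuine card theft | fraud alert, cardholder travelling abroad) ≈ 0.291

Under noisy-OR, P(fraud alert | causes) = 1 − (1−0.03)·∏(1−qᵢ) over the active causes.
P(fraud alert | cardholder travelling abroad) = 0.8933×0.73 + 0.993598×0.27 = 0.652109 + 0.268271 = 0.920380
Restricting to configurations with genuine card theft present: 0.993598×0.27 = 0.268271.
P(genuine card theft | fraud alert, cardholder travelling abroad) = 0.268271 / 0.920380 ≈ 0.291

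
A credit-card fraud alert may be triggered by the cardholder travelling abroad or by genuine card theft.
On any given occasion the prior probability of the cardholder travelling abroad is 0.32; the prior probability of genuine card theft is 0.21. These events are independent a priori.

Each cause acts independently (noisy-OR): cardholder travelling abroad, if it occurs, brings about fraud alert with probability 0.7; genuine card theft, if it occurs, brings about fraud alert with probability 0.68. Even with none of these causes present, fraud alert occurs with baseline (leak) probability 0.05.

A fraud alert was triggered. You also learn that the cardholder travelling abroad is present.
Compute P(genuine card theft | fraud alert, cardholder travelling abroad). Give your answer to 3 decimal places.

Under noisy-OR, P(fraud alert | causes) = 1 − (1−0.05)·∏(1−qᵢ) over the active causes.
Numerator (weight on configurations with genuine card theft): 0.9088*0.21 = 0.190848
The normalizing constant is 0.715*0.79 + 0.9088*0.21 = 0.755698
Posterior = 0.190848 / 0.755698 ≈ 0.253

P(genuine card theft | fraud alert, cardholder travelling abroad) ≈ 0.253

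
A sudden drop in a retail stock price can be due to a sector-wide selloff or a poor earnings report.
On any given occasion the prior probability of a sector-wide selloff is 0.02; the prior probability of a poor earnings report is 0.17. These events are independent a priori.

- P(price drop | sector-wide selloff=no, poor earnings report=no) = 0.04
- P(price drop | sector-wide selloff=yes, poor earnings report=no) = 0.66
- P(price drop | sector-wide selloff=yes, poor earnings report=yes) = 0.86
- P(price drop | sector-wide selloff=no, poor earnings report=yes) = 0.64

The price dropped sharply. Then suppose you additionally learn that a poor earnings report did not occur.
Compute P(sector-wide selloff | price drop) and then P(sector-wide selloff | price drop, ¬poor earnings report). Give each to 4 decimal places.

P(price drop) = 0.04*0.98*0.83 + 0.64*0.98*0.17 + 0.66*0.02*0.83 + 0.86*0.02*0.17 = 0.032536 + 0.106624 + 0.010956 + 0.002924 = 0.153040
The sector-wide selloff-present share is 0.010956 + 0.002924 = 0.013880.
Hence the posterior is 0.013880/0.153040 ≈ 0.0907.

With the extra evidence:
P(price drop | ¬poor earnings report) = 0.04×0.98 + 0.66×0.02 = 0.039200 + 0.013200 = 0.052400
Restricting to configurations with sector-wide selloff present: 0.66×0.02 = 0.013200.
So P(sector-wide selloff | price drop, ¬poor earnings report) = 0.013200/0.052400 ≈ 0.2519.

P(sector-wide selloff | price drop) ≈ 0.0907; P(sector-wide selloff | price drop, ¬poor earnings report) ≈ 0.2519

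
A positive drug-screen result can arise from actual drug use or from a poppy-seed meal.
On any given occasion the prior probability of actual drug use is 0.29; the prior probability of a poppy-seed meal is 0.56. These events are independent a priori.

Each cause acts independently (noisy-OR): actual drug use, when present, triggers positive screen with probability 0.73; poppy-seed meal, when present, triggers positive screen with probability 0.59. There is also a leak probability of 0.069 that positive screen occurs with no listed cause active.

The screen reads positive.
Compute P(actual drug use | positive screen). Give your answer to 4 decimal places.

Under noisy-OR, P(positive screen | causes) = 1 − (1−0.069)·∏(1−qᵢ) over the active causes.
P(positive screen) = 0.069×0.71×0.44 + 0.61829×0.71×0.56 + 0.74863×0.29×0.44 + 0.896938×0.29×0.56 = 0.021556 + 0.245832 + 0.095525 + 0.145663 = 0.508576
Of this, 0.241188 comes from 0.095525 + 0.145663 (the actual drug use=true cases).
So P(actual drug use | positive screen) = 0.241188/0.508576 ≈ 0.4742.

P(actual drug use | positive screen) ≈ 0.4742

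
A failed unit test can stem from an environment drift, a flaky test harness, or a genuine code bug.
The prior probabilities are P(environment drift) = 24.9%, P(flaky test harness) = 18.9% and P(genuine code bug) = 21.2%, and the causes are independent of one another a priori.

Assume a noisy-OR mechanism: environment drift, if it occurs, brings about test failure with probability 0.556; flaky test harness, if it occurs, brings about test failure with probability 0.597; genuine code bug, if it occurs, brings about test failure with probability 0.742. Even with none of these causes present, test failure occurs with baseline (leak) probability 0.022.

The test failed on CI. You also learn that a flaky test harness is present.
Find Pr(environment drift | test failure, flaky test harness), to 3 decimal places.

Under noisy-OR, P(test failure | causes) = 1 − (1−0.022)·∏(1−qᵢ) over the active causes.
Sum P(test failure|·) weighted by the priors over the 4 (environment drift, genuine code bug) configurations:
  P(test failure | flaky test harness) = 0.605866*0.751*0.788 + 0.898313*0.751*0.212 + 0.825005*0.249*0.788 + 0.954851*0.249*0.212
        = 0.358544 + 0.143022 + 0.161876 + 0.050405 = 0.713847
Configurations with environment drift contribute 0.212281, so
  P(environment drift | test failure, flaky test harness) = 0.212281 / 0.713847 ≈ 0.297

Pr(environment drift | test failure, flaky test harness) ≈ 0.297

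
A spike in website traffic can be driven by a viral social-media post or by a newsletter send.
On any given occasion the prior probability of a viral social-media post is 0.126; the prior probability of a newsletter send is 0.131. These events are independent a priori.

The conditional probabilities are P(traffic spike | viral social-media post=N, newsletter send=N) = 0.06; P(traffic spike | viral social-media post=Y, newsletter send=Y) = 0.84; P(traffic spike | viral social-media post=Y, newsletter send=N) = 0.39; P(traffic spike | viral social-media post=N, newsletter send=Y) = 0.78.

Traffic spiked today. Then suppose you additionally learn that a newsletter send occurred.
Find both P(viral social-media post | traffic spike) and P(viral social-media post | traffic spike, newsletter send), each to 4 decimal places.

Numerator (weight on configurations with viral social-media post): 0.042703 + 0.013865 = 0.056568
Denominator P(traffic spike): 0.06×0.874×0.869 + 0.78×0.874×0.131 + 0.39×0.126×0.869 + 0.84×0.126×0.131 = 0.191443
Posterior = 0.056568 / 0.191443 ≈ 0.2955

Now also conditioning on newsletter send=true:
Sum P(traffic spike|·) weighted by the priors over both values of viral social-media post:
  P(traffic spike | newsletter send) = 0.78×0.874 + 0.84×0.126
        = 0.681720 + 0.105840 = 0.787560
The terms with viral social-media post present sum to 0.105840, so
  P(viral social-media post | traffic spike, newsletter send) = 0.105840 / 0.787560 ≈ 0.1344
This is intercausal reasoning (explaining away): once newsletter send accounts for the traffic spike, viral social-media post becomes less likely.

P(viral social-media post | traffic spike) ≈ 0.2955; P(viral social-media post | traffic spike, newsletter send) ≈ 0.1344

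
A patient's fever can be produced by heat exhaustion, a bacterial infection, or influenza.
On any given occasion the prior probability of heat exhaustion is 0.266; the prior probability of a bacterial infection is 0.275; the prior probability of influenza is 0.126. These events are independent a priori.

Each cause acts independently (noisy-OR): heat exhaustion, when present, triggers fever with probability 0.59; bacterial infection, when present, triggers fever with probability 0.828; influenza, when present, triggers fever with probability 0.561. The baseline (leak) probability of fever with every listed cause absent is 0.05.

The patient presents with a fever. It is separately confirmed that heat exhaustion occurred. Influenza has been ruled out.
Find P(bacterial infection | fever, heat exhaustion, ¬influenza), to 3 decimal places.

P(bacterial infection | fever, heat exhaustion, ¬influenza) ≈ 0.367

Under noisy-OR, P(fever | causes) = 1 − (1−0.05)·∏(1−qᵢ) over the active causes.
Enumerate both values of bacterial infection and weight by the priors:
  P(fever | heat exhaustion, ¬influenza) = 0.6105*0.725 + 0.933006*0.275
        = 0.442613 + 0.256577 = 0.699190
The terms with bacterial infection present sum to 0.256577, so
  P(bacterial infection | fever, heat exhaustion, ¬influenza) = 0.256577 / 0.699190 ≈ 0.367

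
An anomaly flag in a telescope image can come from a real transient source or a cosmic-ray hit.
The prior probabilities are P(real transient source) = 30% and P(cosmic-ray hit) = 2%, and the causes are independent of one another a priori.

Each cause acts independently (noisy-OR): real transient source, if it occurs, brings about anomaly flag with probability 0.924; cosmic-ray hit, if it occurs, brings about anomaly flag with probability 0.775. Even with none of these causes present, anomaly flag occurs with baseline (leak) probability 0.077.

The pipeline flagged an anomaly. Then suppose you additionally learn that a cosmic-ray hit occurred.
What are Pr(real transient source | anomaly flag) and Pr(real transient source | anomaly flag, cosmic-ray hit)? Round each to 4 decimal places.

Pr(real transient source | anomaly flag) ≈ 0.8138; Pr(real transient source | anomaly flag, cosmic-ray hit) ≈ 0.3474

Under noisy-OR, P(anomaly flag | causes) = 1 − (1−0.077)·∏(1−qᵢ) over the active causes.
Numerator (weight on configurations with real transient source): 0.273376 + 0.005905 = 0.279281
Normalizer over all consistent configurations: 0.077·0.7·0.98 + 0.792325·0.7·0.02 + 0.929852·0.3·0.98 + 0.984217·0.3·0.02 = 0.343196
P(real transient source | anomaly flag) = 0.279281/0.343196 ≈ 0.8138

Now also conditioning on cosmic-ray hit=true:
By total probability over both values of real transient source:
  P(anomaly flag | cosmic-ray hit) = 0.792325*0.7 + 0.984217*0.3
        = 0.554627 + 0.295265 = 0.849892
The terms with real transient source present sum to 0.295265, so
  P(real transient source | anomaly flag, cosmic-ray hit) = 0.295265 / 0.849892 ≈ 0.3474
The drop from 0.8138 to 0.3474 is the explaining-away (discounting) effect.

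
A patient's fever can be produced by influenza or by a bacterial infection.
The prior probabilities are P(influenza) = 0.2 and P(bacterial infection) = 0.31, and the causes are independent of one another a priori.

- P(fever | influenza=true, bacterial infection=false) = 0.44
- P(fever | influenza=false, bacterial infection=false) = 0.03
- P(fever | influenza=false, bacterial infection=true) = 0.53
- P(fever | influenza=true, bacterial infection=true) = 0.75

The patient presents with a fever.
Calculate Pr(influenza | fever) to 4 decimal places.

P(fever) = 0.03·0.8·0.69 + 0.53·0.8·0.31 + 0.44·0.2·0.69 + 0.75·0.2·0.31 = 0.016560 + 0.131440 + 0.060720 + 0.046500 = 0.255220
The influenza-present share is 0.060720 + 0.046500 = 0.107220.
So P(influenza | fever) = 0.107220/0.255220 ≈ 0.4201.

Pr(influenza | fever) ≈ 0.4201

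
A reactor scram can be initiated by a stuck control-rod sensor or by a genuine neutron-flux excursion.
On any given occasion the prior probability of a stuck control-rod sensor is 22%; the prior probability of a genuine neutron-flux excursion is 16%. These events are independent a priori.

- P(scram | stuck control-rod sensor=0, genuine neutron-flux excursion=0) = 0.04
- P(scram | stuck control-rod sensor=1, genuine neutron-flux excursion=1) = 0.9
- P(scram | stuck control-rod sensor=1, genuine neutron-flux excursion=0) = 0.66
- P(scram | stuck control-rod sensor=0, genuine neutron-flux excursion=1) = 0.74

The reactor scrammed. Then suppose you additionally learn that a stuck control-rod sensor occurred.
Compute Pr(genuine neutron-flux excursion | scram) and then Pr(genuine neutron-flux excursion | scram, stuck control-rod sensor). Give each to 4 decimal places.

Enumerate the 4 (stuck control-rod sensor, genuine neutron-flux excursion) configurations and weight by the priors:
  P(scram) = 0.04·0.78·0.84 + 0.74·0.78·0.16 + 0.66·0.22·0.84 + 0.9·0.22·0.16
        = 0.026208 + 0.092352 + 0.121968 + 0.031680 = 0.272208
Configurations with genuine neutron-flux excursion contribute 0.124032, so
  P(genuine neutron-flux excursion | scram) = 0.124032 / 0.272208 ≈ 0.4557

Now condition on the additional information:
For the numerator, keep only genuine neutron-flux excursion=true terms: 0.9·0.16 = 0.144000
Normalizer over all consistent configurations: 0.66·0.84 + 0.9·0.16 = 0.698400
P(genuine neutron-flux excursion | scram, stuck control-rod sensor) = 0.144000/0.698400 ≈ 0.2062
Conditioning on stuck control-rod sensor lowers the posterior on genuine neutron-flux excursion: the classic explaining-away effect in a common-effect structure.

Pr(genuine neutron-flux excursion | scram) ≈ 0.4557; Pr(genuine neutron-flux excursion | scram, stuck control-rod sensor) ≈ 0.2062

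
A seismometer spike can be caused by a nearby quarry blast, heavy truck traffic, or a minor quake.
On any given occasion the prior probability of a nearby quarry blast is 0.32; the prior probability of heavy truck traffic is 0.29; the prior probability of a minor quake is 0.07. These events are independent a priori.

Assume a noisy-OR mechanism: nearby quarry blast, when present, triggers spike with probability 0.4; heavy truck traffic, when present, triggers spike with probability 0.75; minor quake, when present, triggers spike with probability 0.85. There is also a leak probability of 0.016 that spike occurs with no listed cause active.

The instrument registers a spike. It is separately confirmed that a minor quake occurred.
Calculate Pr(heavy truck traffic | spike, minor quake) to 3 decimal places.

Pr(heavy truck traffic | spike, minor quake) ≈ 0.312

Under noisy-OR, P(spike | causes) = 1 − (1−0.016)·∏(1−qᵢ) over the active causes.
Weight on heavy truck traffic=true, given the evidence: 0.189923 + 0.090745 = 0.280668
The normalizing constant is 0.8524*0.68*0.71 + 0.9631*0.68*0.29 + 0.91144*0.32*0.71 + 0.97786*0.32*0.29 = 0.899286
P(heavy truck traffic | spike, minor quake) = 0.280668/0.899286 ≈ 0.312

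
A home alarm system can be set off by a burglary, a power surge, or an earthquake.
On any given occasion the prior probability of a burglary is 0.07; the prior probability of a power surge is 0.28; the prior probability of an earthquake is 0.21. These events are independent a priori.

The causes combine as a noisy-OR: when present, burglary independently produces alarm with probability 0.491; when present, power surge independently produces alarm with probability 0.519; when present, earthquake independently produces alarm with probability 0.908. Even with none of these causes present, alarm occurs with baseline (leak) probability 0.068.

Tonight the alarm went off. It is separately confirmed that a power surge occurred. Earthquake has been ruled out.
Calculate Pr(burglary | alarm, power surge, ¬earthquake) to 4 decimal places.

Under noisy-OR, P(alarm | causes) = 1 − (1−0.068)·∏(1−qᵢ) over the active causes.
Enumerate both values of burglary and weight by the priors:
  P(alarm | power surge, ¬earthquake) = 0.551708×0.93 + 0.771819×0.07
        = 0.513088 + 0.054027 = 0.567115
Configurations with burglary contribute 0.054027, so
  P(burglary | alarm, power surge, ¬earthquake) = 0.054027 / 0.567115 ≈ 0.0953

Pr(burglary | alarm, power surge, ¬earthquake) ≈ 0.0953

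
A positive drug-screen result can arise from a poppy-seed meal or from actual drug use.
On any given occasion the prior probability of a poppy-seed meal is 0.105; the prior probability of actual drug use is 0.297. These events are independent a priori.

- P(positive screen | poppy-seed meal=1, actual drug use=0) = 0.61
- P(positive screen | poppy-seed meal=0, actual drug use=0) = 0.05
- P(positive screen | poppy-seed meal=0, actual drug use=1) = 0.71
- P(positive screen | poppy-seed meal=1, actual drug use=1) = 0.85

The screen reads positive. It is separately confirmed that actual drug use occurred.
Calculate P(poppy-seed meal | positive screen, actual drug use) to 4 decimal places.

P(poppy-seed meal | positive screen, actual drug use) ≈ 0.1232

Sum P(positive screen|·) weighted by the priors over both values of poppy-seed meal:
  P(positive screen | actual drug use) = 0.71*0.895 + 0.85*0.105
        = 0.635450 + 0.089250 = 0.724700
Keeping only the poppy-seed meal-present terms gives 0.089250, so
  P(poppy-seed meal | positive screen, actual drug use) = 0.089250 / 0.724700 ≈ 0.1232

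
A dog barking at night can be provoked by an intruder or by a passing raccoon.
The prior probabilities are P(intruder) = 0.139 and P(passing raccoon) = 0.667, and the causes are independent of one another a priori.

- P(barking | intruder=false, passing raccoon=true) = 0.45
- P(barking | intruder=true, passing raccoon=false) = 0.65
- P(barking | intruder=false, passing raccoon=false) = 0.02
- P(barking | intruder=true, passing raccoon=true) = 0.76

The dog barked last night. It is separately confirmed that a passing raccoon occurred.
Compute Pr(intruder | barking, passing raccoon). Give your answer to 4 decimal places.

Enumerate both values of intruder and weight by the priors:
  P(barking | passing raccoon) = 0.45·0.861 + 0.76·0.139
        = 0.387450 + 0.105640 = 0.493090
Keeping only the intruder-present terms gives 0.105640, so
  P(intruder | barking, passing raccoon) = 0.105640 / 0.493090 ≈ 0.2142

Pr(intruder | barking, passing raccoon) ≈ 0.2142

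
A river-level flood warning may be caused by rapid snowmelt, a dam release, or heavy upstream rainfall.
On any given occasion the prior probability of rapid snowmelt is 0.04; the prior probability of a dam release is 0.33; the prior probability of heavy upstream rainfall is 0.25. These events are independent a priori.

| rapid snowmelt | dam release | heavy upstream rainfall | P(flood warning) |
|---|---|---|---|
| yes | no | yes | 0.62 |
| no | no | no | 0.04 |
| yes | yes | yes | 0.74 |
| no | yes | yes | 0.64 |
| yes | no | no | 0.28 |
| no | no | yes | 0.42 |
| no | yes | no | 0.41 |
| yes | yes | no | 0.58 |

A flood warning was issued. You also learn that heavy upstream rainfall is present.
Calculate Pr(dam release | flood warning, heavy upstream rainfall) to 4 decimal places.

Enumerate the 4 (rapid snowmelt, dam release) configurations and weight by the priors:
  P(flood warning | heavy upstream rainfall) = 0.42×0.96×0.67 + 0.64×0.96×0.33 + 0.62×0.04×0.67 + 0.74×0.04×0.33
        = 0.270144 + 0.202752 + 0.016616 + 0.009768 = 0.499280
Configurations with dam release contribute 0.212520, so
  P(dam release | flood warning, heavy upstream rainfall) = 0.212520 / 0.499280 ≈ 0.4257

Pr(dam release | flood warning, heavy upstream rainfall) ≈ 0.4257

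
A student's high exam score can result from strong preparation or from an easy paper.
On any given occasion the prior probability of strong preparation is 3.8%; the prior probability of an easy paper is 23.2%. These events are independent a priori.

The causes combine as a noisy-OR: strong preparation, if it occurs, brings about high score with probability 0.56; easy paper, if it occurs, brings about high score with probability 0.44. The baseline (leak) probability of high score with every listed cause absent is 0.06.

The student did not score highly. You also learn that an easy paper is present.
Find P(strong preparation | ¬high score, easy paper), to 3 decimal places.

Under noisy-OR, P(high score | causes) = 1 − (1−0.06)·∏(1−qᵢ) over the active causes.
Numerator (weight on configurations with strong preparation): 0.231616*0.038 = 0.008801
Normalizer over all consistent configurations: 0.5264*0.962 + 0.231616*0.038 = 0.515198
Posterior = 0.008801 / 0.515198 ≈ 0.017

P(strong preparation | ¬high score, easy paper) ≈ 0.017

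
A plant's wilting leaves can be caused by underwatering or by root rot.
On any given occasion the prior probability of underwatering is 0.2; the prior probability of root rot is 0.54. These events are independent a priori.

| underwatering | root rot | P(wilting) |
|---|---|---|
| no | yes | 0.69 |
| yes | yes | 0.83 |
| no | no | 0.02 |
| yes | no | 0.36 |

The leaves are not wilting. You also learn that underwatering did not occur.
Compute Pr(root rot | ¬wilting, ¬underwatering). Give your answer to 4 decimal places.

Sum P(¬wilting|·) weighted by the priors over both values of root rot:
  P(¬wilting | ¬underwatering) = 0.98·0.46 + 0.31·0.54
        = 0.450800 + 0.167400 = 0.618200
Configurations with root rot contribute 0.167400, so
  P(root rot | ¬wilting, ¬underwatering) = 0.167400 / 0.618200 ≈ 0.2708

Pr(root rot | ¬wilting, ¬underwatering) ≈ 0.2708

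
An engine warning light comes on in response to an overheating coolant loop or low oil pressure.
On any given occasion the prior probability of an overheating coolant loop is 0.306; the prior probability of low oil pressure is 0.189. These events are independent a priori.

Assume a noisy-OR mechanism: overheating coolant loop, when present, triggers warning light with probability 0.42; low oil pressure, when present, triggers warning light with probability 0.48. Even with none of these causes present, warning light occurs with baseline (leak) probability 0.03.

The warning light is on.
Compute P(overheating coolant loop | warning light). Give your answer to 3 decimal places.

P(overheating coolant loop | warning light) ≈ 0.646

Under noisy-OR, P(warning light | causes) = 1 − (1−0.03)·∏(1−qᵢ) over the active causes.
P(warning light) = 0.03×0.694×0.811 + 0.4956×0.694×0.189 + 0.4374×0.306×0.811 + 0.707448×0.306×0.189 = 0.016885 + 0.065006 + 0.108548 + 0.040915 = 0.231354
Restricting to configurations with overheating coolant loop present: 0.108548 + 0.040915 = 0.149463.
Hence the posterior is 0.149463/0.231354 ≈ 0.646.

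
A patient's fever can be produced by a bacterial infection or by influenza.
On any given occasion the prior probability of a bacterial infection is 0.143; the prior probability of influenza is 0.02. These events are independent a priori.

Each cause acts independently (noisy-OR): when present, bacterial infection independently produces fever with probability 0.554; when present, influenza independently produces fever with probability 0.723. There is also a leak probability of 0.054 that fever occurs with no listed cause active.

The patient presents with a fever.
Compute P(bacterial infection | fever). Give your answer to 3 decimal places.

P(bacterial infection | fever) ≈ 0.590

Under noisy-OR, P(fever | causes) = 1 − (1−0.054)·∏(1−qᵢ) over the active causes.
Weight on bacterial infection=true, given the evidence: 0.081013 + 0.002526 = 0.083539
Normalizer over all consistent configurations: 0.054*0.857*0.98 + 0.737958*0.857*0.02 + 0.578084*0.143*0.98 + 0.883129*0.143*0.02 = 0.141540
P(bacterial infection | fever) = 0.083539/0.141540 ≈ 0.590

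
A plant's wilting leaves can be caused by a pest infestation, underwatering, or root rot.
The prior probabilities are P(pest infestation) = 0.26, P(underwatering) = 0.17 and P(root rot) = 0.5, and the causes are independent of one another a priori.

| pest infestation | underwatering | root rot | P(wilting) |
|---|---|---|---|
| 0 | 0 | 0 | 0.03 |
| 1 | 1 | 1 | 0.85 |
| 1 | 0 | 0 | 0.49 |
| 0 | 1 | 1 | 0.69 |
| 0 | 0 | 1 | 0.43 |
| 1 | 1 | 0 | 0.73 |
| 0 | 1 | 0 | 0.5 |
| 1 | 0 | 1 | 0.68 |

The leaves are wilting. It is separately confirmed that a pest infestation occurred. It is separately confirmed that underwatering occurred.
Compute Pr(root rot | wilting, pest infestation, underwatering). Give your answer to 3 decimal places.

P(wilting | pest infestation, underwatering) = 0.73·0.5 + 0.85·0.5 = 0.365000 + 0.425000 = 0.790000
Restricting to configurations with root rot present: 0.85·0.5 = 0.425000.
So P(root rot | wilting, pest infestation, underwatering) = 0.425000/0.790000 ≈ 0.538.

Pr(root rot | wilting, pest infestation, underwatering) ≈ 0.538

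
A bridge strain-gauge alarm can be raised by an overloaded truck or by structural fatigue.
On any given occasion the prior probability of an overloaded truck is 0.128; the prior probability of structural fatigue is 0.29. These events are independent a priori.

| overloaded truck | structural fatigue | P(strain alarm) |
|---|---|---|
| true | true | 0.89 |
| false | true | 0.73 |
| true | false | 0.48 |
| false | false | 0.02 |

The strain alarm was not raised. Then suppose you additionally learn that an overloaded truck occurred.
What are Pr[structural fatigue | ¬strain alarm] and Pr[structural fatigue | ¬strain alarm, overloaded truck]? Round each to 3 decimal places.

P(¬strain alarm) = 0.98*0.872*0.71 + 0.27*0.872*0.29 + 0.52*0.128*0.71 + 0.11*0.128*0.29 = 0.606738 + 0.068278 + 0.047258 + 0.004083 = 0.726357
The structural fatigue-present share is 0.068278 + 0.004083 = 0.072361.
P(structural fatigue | ¬strain alarm) = 0.072361 / 0.726357 ≈ 0.100

With the extra evidence:
P(¬strain alarm | overloaded truck) = 0.52·0.71 + 0.11·0.29 = 0.369200 + 0.031900 = 0.401100
The structural fatigue-present share is 0.11·0.29 = 0.031900.
P(structural fatigue | ¬strain alarm, overloaded truck) = 0.031900 / 0.401100 ≈ 0.080

Pr[structural fatigue | ¬strain alarm] ≈ 0.100; Pr[structural fatigue | ¬strain alarm, overloaded truck] ≈ 0.080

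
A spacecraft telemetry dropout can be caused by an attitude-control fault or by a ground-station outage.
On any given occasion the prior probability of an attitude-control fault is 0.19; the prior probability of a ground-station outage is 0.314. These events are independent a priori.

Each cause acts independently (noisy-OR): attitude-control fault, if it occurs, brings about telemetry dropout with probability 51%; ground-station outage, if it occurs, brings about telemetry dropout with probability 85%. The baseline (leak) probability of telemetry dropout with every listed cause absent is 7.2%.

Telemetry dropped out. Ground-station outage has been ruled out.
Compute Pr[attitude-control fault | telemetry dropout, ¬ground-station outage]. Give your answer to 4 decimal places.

Under noisy-OR, P(telemetry dropout | causes) = 1 − (1−0.072)·∏(1−qᵢ) over the active causes.
P(telemetry dropout | ¬ground-station outage) = 0.072×0.81 + 0.54528×0.19 = 0.058320 + 0.103603 = 0.161923
Of this, 0.103603 comes from 0.54528×0.19 (the attitude-control fault=true cases).
P(attitude-control fault | telemetry dropout, ¬ground-station outage) = 0.103603 / 0.161923 ≈ 0.6398

Pr[attitude-control fault | telemetry dropout, ¬ground-station outage] ≈ 0.6398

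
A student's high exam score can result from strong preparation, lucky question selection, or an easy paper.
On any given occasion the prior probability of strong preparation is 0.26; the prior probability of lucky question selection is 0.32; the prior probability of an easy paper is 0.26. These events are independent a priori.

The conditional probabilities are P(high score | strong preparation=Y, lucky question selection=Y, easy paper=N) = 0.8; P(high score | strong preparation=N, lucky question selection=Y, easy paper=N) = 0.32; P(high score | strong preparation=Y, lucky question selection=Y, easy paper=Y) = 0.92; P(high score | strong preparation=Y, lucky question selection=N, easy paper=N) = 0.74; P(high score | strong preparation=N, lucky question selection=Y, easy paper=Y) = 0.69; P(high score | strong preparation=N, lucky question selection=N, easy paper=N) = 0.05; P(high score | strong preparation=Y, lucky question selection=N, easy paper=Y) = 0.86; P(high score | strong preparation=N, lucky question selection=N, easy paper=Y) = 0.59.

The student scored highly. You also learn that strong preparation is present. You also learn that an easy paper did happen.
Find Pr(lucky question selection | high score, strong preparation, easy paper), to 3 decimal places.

Pr(lucky question selection | high score, strong preparation, easy paper) ≈ 0.335

Sum P(high score|·) weighted by the priors over both values of lucky question selection:
  P(high score | strong preparation, easy paper) = 0.86·0.68 + 0.92·0.32
        = 0.584800 + 0.294400 = 0.879200
Keeping only the lucky question selection-present terms gives 0.294400, so
  P(lucky question selection | high score, strong preparation, easy paper) = 0.294400 / 0.879200 ≈ 0.335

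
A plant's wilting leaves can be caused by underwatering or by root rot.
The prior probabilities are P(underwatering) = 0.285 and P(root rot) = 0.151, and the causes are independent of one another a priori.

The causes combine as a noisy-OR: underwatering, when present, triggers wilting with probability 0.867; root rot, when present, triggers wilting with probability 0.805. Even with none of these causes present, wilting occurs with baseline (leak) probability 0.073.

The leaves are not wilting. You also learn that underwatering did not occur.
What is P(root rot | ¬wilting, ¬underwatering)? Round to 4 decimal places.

P(root rot | ¬wilting, ¬underwatering) ≈ 0.0335

Under noisy-OR, P(wilting | causes) = 1 − (1−0.073)·∏(1−qᵢ) over the active causes.
Weight on root rot=true, given the evidence: 0.180765·0.151 = 0.027296
The normalizing constant is 0.927·0.849 + 0.180765·0.151 = 0.814319
Posterior = 0.027296 / 0.814319 ≈ 0.0335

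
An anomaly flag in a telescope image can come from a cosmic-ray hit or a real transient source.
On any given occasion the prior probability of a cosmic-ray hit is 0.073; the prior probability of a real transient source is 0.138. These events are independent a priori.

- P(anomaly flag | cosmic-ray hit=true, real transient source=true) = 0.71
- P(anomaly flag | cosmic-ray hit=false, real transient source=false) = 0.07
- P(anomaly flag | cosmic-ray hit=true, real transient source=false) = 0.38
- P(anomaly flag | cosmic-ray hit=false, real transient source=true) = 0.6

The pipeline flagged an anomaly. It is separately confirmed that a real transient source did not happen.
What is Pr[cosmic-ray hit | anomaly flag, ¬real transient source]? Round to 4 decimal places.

Pr[cosmic-ray hit | anomaly flag, ¬real transient source] ≈ 0.2995

For the numerator, keep only cosmic-ray hit=true terms: 0.38·0.073 = 0.027740
The normalizing constant is 0.07·0.927 + 0.38·0.073 = 0.092630
Posterior = 0.027740 / 0.092630 ≈ 0.2995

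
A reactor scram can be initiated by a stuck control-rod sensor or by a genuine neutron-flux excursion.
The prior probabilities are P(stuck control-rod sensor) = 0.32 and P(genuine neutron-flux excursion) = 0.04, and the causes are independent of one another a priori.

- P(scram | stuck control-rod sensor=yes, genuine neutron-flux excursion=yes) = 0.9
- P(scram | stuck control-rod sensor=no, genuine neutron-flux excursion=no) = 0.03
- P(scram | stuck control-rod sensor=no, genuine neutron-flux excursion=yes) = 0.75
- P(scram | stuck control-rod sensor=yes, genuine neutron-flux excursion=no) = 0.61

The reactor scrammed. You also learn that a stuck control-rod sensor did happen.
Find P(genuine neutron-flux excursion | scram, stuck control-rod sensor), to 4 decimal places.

P(genuine neutron-flux excursion | scram, stuck control-rod sensor) ≈ 0.0579

For the numerator, keep only genuine neutron-flux excursion=true terms: 0.9×0.04 = 0.036000
The normalizing constant is 0.61×0.96 + 0.9×0.04 = 0.621600
P(genuine neutron-flux excursion | scram, stuck control-rod sensor) = 0.036000/0.621600 ≈ 0.0579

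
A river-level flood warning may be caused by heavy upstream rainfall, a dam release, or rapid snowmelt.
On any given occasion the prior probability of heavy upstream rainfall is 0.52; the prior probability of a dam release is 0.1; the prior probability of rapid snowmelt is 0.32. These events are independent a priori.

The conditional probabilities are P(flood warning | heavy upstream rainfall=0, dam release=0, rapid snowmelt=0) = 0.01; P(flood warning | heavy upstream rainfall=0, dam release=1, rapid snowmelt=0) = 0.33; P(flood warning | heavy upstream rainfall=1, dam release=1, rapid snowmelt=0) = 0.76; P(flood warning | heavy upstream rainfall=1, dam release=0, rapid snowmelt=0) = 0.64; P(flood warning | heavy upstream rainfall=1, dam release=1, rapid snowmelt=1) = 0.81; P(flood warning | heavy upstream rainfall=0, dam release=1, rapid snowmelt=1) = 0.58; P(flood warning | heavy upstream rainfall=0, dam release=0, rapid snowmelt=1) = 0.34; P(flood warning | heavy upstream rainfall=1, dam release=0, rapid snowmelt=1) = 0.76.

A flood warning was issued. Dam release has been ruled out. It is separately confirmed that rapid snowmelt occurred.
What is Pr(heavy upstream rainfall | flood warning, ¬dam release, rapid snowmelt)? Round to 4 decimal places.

Pr(heavy upstream rainfall | flood warning, ¬dam release, rapid snowmelt) ≈ 0.7077

Sum P(flood warning|·) weighted by the priors over both values of heavy upstream rainfall:
  P(flood warning | ¬dam release, rapid snowmelt) = 0.34*0.48 + 0.76*0.52
        = 0.163200 + 0.395200 = 0.558400
The terms with heavy upstream rainfall present sum to 0.395200, so
  P(heavy upstream rainfall | flood warning, ¬dam release, rapid snowmelt) = 0.395200 / 0.558400 ≈ 0.7077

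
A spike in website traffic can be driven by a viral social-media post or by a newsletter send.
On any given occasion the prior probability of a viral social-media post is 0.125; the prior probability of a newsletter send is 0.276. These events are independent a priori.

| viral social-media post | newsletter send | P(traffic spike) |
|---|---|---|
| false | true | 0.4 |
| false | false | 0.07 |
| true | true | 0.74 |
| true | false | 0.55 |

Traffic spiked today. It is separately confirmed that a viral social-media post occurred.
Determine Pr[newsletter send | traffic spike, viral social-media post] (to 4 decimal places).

Pr[newsletter send | traffic spike, viral social-media post] ≈ 0.3390

For the numerator, keep only newsletter send=true terms: 0.74*0.276 = 0.204240
Normalizer over all consistent configurations: 0.55*0.724 + 0.74*0.276 = 0.602440
P(newsletter send | traffic spike, viral social-media post) = 0.204240/0.602440 ≈ 0.3390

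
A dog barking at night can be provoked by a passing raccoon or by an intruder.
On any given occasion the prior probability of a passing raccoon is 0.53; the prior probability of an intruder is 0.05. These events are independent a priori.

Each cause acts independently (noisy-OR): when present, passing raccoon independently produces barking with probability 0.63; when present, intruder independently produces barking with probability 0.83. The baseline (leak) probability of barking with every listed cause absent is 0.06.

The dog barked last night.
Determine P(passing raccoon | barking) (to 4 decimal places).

P(passing raccoon | barking) ≈ 0.8836

Under noisy-OR, P(barking | causes) = 1 − (1−0.06)·∏(1−qᵢ) over the active causes.
By total probability over the 4 (passing raccoon, intruder) configurations:
  P(barking) = 0.06*0.47*0.95 + 0.8402*0.47*0.05 + 0.6522*0.53*0.95 + 0.940874*0.53*0.05
        = 0.026790 + 0.019745 + 0.328383 + 0.024933 = 0.399851
Configurations with passing raccoon contribute 0.353316, so
  P(passing raccoon | barking) = 0.353316 / 0.399851 ≈ 0.8836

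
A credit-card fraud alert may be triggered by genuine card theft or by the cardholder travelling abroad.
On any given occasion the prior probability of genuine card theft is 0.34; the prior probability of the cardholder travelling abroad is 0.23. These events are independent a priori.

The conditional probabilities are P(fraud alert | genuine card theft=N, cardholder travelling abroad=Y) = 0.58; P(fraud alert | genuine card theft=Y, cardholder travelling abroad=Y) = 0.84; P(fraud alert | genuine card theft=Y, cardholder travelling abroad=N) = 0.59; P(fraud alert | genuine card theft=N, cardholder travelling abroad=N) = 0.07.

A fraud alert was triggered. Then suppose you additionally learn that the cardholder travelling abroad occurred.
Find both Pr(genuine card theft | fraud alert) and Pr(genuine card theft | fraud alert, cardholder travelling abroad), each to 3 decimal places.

Pr(genuine card theft | fraud alert) ≈ 0.640; Pr(genuine card theft | fraud alert, cardholder travelling abroad) ≈ 0.427

P(fraud alert) = 0.07×0.66×0.77 + 0.58×0.66×0.23 + 0.59×0.34×0.77 + 0.84×0.34×0.23 = 0.035574 + 0.088044 + 0.154462 + 0.065688 = 0.343768
The genuine card theft-present share is 0.154462 + 0.065688 = 0.220150.
So P(genuine card theft | fraud alert) = 0.220150/0.343768 ≈ 0.640.

Now condition on the additional information:
For the numerator, keep only genuine card theft=true terms: 0.84*0.34 = 0.285600
The normalizing constant is 0.58*0.66 + 0.84*0.34 = 0.668400
P(genuine card theft | fraud alert, cardholder travelling abroad) = 0.285600/0.668400 ≈ 0.427
This is intercausal reasoning (explaining away): once cardholder travelling abroad accounts for the fraud alert, genuine card theft becomes less likely.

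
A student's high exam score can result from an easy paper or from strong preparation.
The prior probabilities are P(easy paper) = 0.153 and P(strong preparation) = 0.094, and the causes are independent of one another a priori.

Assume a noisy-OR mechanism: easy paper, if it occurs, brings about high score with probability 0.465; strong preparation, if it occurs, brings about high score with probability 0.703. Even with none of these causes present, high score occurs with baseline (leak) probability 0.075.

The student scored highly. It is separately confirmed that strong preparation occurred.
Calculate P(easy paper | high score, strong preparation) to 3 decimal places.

Under noisy-OR, P(high score | causes) = 1 − (1−0.075)·∏(1−qᵢ) over the active causes.
Weight on easy paper=true, given the evidence: 0.853022×0.153 = 0.130512
Normalizer over all consistent configurations: 0.725275×0.847 + 0.853022×0.153 = 0.744820
P(easy paper | high score, strong preparation) = 0.130512/0.744820 ≈ 0.175

P(easy paper | high score, strong preparation) ≈ 0.175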